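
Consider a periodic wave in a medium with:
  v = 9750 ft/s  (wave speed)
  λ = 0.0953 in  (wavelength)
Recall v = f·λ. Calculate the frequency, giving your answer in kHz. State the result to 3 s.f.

1230 kHz

Rearranging: f = v/λ.
v = 9750 ft/s = 2972 m/s; λ = 0.0953 in = 0.002421 m.
f = 1.228×10^6 Hz
1.228×10^6 Hz × (1 kHz / 1000 Hz) = 1228 kHz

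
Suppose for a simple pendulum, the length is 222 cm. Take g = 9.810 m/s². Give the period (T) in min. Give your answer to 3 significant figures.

T is given directly by: T = 2π√(L/g).
L = 222 cm = 2.220 m; g = 9.810 m/s².
T = 2.989 s
2.989 s × (1 min / 60.00 s) = 0.04982 min

0.0498 min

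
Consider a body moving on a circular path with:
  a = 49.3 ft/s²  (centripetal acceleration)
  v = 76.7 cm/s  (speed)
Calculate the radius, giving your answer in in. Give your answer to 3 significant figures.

Rearranging a = v²/r for r: r = v²/a.
a = 49.3 ft/s² = 15.03 m/s²; v = 76.7 cm/s = 0.7670 m/s.
r = 0.03915 m
0.03915 m × (1 in / 0.02540 m) = 1.541 in

1.54 in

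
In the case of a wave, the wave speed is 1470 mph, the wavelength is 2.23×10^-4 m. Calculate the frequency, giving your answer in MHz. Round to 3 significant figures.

2.95 MHz

Solving v = f·λ for f: f = v/λ.
v = 1470 mph = 657.1 m/s; λ = 2.23×10^-4 m.
f = 2.947×10^6 Hz
2.947×10^6 Hz × (1 MHz / 1.000×10^6 Hz) = 2.947 MHz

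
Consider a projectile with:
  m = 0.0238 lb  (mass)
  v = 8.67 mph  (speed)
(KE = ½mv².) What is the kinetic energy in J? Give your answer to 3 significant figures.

0.0811 J

KE is given directly by: KE = ½mv².
m = 0.0238 lb = 0.01080 kg; v = 8.67 mph = 3.876 m/s.
KE = 0.08109 J  (the unit combination reduces to kg·m²/s² = J)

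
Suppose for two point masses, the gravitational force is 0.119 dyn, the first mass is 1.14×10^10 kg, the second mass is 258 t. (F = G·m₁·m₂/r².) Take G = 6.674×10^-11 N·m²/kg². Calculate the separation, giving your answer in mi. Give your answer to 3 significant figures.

Solving F = G·m₁·m₂/r² for r: r = √(G·m₁m₂/F).
F = 0.119 dyn = 1.190×10^-6 N; m₁ = 1.14×10^10 kg; m₂ = 258 t = 2.580×10^5 kg; G = 6.674×10^-11 N·m²/kg².
r = 4.061×10^5 m
4.061×10^5 m × (1 mi / 1609 m) = 252.4 mi

252 mi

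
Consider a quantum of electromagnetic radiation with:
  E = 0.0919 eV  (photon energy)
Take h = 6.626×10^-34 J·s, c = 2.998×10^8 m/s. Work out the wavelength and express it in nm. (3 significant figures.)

13500 nm

Rearranging: λ = hc/E.
E = 0.0919 eV = 1.472×10^-20 J; h = 6.626×10^-34 J·s; c = 2.998×10^8 m/s.
λ = 1.349×10^-5 m
1.349×10^-5 m × (1 nm / 1.000×10^-9 m) = 13491 nm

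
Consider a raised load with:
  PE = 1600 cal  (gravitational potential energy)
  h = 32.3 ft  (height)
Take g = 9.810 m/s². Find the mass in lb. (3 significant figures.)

Solving PE = m·g·h for m: m = PE/(g·h).
PE = 1600 cal = 6694 J; h = 32.3 ft = 9.845 m; g = 9.810 m/s².
m = 69.31 kg
69.31 kg × (1 lb / 0.4536 kg) = 152.8 lb

153 lb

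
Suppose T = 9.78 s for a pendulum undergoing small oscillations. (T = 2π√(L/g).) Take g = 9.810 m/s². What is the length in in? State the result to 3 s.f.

936 in

Solving T = 2π√(L/g) for L: L = g·(T/2π)².
T = 9.78 s; g = 9.810 m/s².
L = 23.77 m
23.77 m × (1 in / 0.02540 m) = 935.7 in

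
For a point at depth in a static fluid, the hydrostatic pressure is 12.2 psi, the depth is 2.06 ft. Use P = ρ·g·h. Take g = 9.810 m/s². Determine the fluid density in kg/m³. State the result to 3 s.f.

13700 kg/m³

Rearranging P = ρ·g·h for ρ: ρ = P/(g·h).
P = 12.2 psi = 84116 Pa; h = 2.06 ft = 0.6279 m; g = 9.810 m/s².
ρ = 13656 kg/m³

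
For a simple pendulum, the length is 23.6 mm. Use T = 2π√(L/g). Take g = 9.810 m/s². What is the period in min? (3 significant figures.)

T is given directly by: T = 2π√(L/g).
L = 23.6 mm = 0.02360 m; g = 9.810 m/s².
T = 0.3082 s
0.3082 s × (1 min / 60.00 s) = 0.005136 min

0.00514 min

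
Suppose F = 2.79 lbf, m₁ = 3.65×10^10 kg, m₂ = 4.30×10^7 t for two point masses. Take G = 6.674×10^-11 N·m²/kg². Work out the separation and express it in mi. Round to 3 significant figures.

57.1 mi

Rearranging F = G·m₁·m₂/r² for r: r = √(G·m₁m₂/F).
F = 2.79 lbf = 12.41 N; m₁ = 3.65×10^10 kg; m₂ = 4.30×10^7 t = 4.300×10^10 kg; G = 6.674×10^-11 N·m²/kg².
r = 91871 m
91871 m × (1 mi / 1609 m) = 57.09 mi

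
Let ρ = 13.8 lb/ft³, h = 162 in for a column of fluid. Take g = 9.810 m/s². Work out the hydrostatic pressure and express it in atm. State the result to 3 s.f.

0.0881 atm

Directly: P = ρgh.
ρ = 13.8 lb/ft³ = 221.1 kg/m³; h = 162 in = 4.115 m; g = 9.810 m/s².
P = 8923 Pa  (the unit combination reduces to kg/(m·s²) = Pa)
8923 Pa × (1 atm / 1.013×10^5 Pa) = 0.08806 atm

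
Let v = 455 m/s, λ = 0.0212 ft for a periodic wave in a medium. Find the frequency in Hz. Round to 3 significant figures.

70400 Hz

Rearranging v = f·λ for f: f = v/λ.
v = 455 m/s; λ = 0.0212 ft = 0.006462 m.
f = 70414 Hz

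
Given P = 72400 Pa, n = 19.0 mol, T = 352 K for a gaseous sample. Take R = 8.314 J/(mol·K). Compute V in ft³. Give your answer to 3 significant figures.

27.1 ft³

From the ideal-gas law: V = nRT/P.
P = 72400 Pa; n = 19.0 mol; T = 352 K; R = 8.314 J/(mol·K).
V = 0.7680 m³
0.7680 m³ × (1 ft³ / 0.02832 m³) = 27.12 ft³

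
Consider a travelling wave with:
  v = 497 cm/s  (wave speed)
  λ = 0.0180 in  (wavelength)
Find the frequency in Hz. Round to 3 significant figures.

10900 Hz

Solving v = f·λ for f: f = v/λ.
v = 497 cm/s = 4.970 m/s; λ = 0.0180 in = 4.572×10^-4 m.
f = 10871 Hz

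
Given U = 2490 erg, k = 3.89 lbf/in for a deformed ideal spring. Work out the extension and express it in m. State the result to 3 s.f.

8.55×10^-4 m

Rearranging U = ½k·x² for x: x = √(2U/k).
U = 2490 erg = 2.490×10^-4 J; k = 3.89 lbf/in = 681.2 N/m.
x = 8.550×10^-4 m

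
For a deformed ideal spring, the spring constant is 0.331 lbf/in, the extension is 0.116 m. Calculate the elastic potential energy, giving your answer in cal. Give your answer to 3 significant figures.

0.0932 cal

Directly: U = ½kx².
k = 0.331 lbf/in = 57.97 N/m; x = 0.116 m.
U = 0.3900 J  (the unit combination reduces to kg·m²/s² = J)
0.3900 J × (1 cal / 4.184 J) = 0.09321 cal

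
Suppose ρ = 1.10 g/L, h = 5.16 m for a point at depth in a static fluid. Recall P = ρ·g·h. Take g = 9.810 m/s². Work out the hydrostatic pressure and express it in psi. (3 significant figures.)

Directly: P = ρgh.
ρ = 1.10 g/L = 1.100 kg/m³; h = 5.16 m; g = 9.810 m/s².
P = 55.68 Pa
55.68 Pa × (1 psi / 6895 Pa) = 0.008076 psi

0.00808 psi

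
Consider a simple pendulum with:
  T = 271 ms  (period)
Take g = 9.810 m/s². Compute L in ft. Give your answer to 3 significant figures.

Rearranging: L = g·(T/2π)².
T = 271 ms = 0.2710 s; g = 9.810 m/s².
L = 0.01825 m
0.01825 m × (1 ft / 0.3048 m) = 0.05987 ft

0.0599 ft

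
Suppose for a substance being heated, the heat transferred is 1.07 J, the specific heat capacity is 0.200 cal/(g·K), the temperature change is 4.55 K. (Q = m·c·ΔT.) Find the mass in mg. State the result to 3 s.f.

Rearranging Q = m·c·ΔT for m: m = Q/(c·ΔT).
Q = 1.07 J; c = 0.200 cal/(g·K) = 836.8 J/(kg·K); ΔT = 4.55 K.
m = 2.810×10^-4 kg
2.810×10^-4 kg × (1 mg / 1.000×10^-6 kg) = 281.0 mg

281 mg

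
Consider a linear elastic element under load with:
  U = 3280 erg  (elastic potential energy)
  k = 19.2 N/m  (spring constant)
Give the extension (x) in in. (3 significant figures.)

0.230 in

Solving U = ½k·x² for x: x = √(2U/k).
U = 3280 erg = 3.280×10^-4 J; k = 19.2 N/m.
x = 0.005845 m
0.005845 m × (1 in / 0.02540 m) = 0.2301 in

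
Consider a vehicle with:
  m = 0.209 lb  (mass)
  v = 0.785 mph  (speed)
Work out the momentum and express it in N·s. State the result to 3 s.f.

0.0333 N·s

Directly: p = mv.
m = 0.209 lb = 0.09480 kg; v = 0.785 mph = 0.3509 m/s.
p = 0.03327 kg·m/s
Since 1 N·s = 1 kg·m/s, 0.03327 N·s.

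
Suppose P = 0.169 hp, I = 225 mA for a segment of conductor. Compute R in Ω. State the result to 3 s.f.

2490 Ω

Rearranging: R = P/I².
P = 0.169 hp = 126.0 W; I = 225 mA = 0.2250 A.
R = 2489 Ω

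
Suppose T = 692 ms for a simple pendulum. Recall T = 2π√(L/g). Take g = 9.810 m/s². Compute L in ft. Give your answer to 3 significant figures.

0.390 ft

Rearranging T = 2π√(L/g) for L: L = g·(T/2π)².
T = 692 ms = 0.6920 s; g = 9.810 m/s².
L = 0.1190 m
0.1190 m × (1 ft / 0.3048 m) = 0.3904 ft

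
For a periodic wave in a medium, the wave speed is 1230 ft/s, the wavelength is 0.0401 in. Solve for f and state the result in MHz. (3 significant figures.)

0.368 MHz

Rearranging v = f·λ for f: f = v/λ.
v = 1230 ft/s = 374.9 m/s; λ = 0.0401 in = 0.001019 m.
f = 3.681×10^5 Hz
3.681×10^5 Hz × (1 MHz / 1.000×10^6 Hz) = 0.3681 MHz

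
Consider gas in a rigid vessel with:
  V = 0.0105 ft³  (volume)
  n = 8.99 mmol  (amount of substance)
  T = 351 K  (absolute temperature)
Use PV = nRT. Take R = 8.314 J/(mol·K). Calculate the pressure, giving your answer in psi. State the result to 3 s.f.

12.8 psi

Directly: P = nRT/V.
V = 0.0105 ft³ = 2.973×10^-4 m³; n = 8.99 mmol = 0.008990 mol; T = 351 K; R = 8.314 J/(mol·K).
P = 88235 Pa
88235 Pa × (1 psi / 6895 Pa) = 12.80 psi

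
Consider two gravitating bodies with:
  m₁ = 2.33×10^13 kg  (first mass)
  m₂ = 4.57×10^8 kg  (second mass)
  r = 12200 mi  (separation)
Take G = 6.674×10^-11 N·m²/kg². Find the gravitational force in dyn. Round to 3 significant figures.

184 dyn

Directly: F = Gm₁m₂/r².
m₁ = 2.33×10^13 kg; m₂ = 4.57×10^8 kg; r = 12200 mi = 1.963×10^7 m; G = 6.674×10^-11 N·m²/kg².
F = 0.001843 N
0.001843 N × (1 dyn / 1.000×10^-5 N) = 184.3 dyn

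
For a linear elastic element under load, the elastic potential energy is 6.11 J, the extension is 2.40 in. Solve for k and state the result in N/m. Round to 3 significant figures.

3290 N/m

Solving U = ½k·x² for k: k = 2U/x².
U = 6.11 J; x = 2.40 in = 0.06096 m.
k = 3288 N/m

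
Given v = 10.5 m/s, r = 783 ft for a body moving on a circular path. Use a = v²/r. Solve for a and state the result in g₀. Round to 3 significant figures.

0.0471 g₀

Directly: a = v²/r.
v = 10.5 m/s; r = 783 ft = 238.7 m.
a = 0.4620 m/s²
0.4620 m/s² × (1 g₀ / 9.807 m/s²) = 0.04711 g₀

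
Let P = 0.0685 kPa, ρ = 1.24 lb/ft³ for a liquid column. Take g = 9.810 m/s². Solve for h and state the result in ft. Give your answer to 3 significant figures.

Rearranging: h = P/(ρ·g).
P = 0.0685 kPa = 68.50 Pa; ρ = 1.24 lb/ft³ = 19.86 kg/m³; g = 9.810 m/s².
h = 0.3515 m
0.3515 m × (1 ft / 0.3048 m) = 1.153 ft

1.15 ft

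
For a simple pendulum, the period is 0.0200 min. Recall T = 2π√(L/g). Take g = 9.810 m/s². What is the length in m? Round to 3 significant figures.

0.358 m

Solving T = 2π√(L/g) for L: L = g·(T/2π)².
T = 0.0200 min = 1.200 s; g = 9.810 m/s².
L = 0.3578 m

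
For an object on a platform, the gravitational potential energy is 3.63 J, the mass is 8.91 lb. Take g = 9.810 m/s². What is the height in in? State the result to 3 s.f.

3.60 in

Rearranging PE = m·g·h for h: h = PE/(m·g).
PE = 3.63 J; m = 8.91 lb = 4.042 kg; g = 9.810 m/s².
h = 0.09156 m
0.09156 m × (1 in / 0.02540 m) = 3.605 in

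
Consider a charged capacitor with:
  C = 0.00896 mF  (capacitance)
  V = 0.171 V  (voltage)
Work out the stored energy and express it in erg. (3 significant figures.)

1.31 erg

E is given directly by: E = ½CV².
C = 0.00896 mF = 8.960×10^-6 F; V = 0.171 V.
E = 1.310×10^-7 J  (the unit combination reduces to kg·m²/s² = J)
1.310×10^-7 J × (1 erg / 1.000×10^-7 J) = 1.310 erg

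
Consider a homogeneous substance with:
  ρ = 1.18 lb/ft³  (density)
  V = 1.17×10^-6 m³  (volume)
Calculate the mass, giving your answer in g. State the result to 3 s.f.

Rearranging: m = ρV.
ρ = 1.18 lb/ft³ = 18.90 kg/m³; V = 1.17×10^-6 m³.
m = 2.212×10^-5 kg
2.212×10^-5 kg × (1 g / 0.001000 kg) = 0.02212 g

0.0221 g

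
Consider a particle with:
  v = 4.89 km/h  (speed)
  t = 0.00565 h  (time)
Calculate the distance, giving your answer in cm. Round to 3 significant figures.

Solving v = d/t for d: d = v·t.
v = 4.89 km/h = 1.358 m/s; t = 0.00565 h = 20.34 s.
d = 27.63 m
27.63 m × (1 cm / 0.01000 m) = 2763 cm

2760 cm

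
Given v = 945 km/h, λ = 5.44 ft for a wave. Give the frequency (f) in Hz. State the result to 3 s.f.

158 Hz

Solving v = f·λ for f: f = v/λ.
v = 945 km/h = 262.5 m/s; λ = 5.44 ft = 1.658 m.
f = 158.3 Hz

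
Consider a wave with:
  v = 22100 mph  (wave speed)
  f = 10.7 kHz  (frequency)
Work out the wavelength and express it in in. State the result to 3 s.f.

Solving v = f·λ for λ: λ = v/f.
v = 22100 mph = 9880 m/s; f = 10.7 kHz = 10700 Hz.
λ = 0.9233 m
0.9233 m × (1 in / 0.02540 m) = 36.35 in

36.4 in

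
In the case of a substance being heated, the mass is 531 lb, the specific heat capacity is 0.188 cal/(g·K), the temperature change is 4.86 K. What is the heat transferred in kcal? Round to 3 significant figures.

Directly: Q = mcΔT.
m = 531 lb = 240.9 kg; c = 0.188 cal/(g·K) = 786.6 J/(kg·K); ΔT = 4.86 K.
Q = 9.208×10^5 J  (the unit combination reduces to kg·m²/s² = J)
9.208×10^5 J × (1 kcal / 4184 J) = 220.1 kcal

220 kcal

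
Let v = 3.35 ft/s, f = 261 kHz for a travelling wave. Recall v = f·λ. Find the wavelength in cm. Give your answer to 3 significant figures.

3.91×10^-4 cm

Rearranging v = f·λ for λ: λ = v/f.
v = 3.35 ft/s = 1.021 m/s; f = 261 kHz = 2.610×10^5 Hz.
λ = 3.912×10^-6 m
3.912×10^-6 m × (1 cm / 0.01000 m) = 3.912×10^-4 cm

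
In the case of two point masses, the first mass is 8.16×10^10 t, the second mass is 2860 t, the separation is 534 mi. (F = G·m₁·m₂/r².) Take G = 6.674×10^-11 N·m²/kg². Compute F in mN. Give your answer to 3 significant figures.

21.1 mN

F is given directly by: F = Gm₁m₂/r².
m₁ = 8.16×10^10 t = 8.160×10^13 kg; m₂ = 2860 t = 2.860×10^6 kg; r = 534 mi = 8.594×10^5 m; G = 6.674×10^-11 N·m²/kg².
F = 0.02109 N
0.02109 N × (1 mN / 0.001000 N) = 21.09 mN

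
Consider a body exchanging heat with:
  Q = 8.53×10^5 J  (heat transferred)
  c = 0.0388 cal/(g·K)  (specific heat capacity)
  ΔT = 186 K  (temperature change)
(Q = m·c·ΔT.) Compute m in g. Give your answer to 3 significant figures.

28200 g

Rearranging Q = m·c·ΔT for m: m = Q/(c·ΔT).
Q = 8.53×10^5 J; c = 0.0388 cal/(g·K) = 162.3 J/(kg·K); ΔT = 186 K.
m = 28.25 kg
28.25 kg × (1 g / 0.001000 kg) = 28250 g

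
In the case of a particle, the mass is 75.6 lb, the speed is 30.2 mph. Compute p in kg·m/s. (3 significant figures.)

463 kg·m/s

p is given directly by: p = mv.
m = 75.6 lb = 34.29 kg; v = 30.2 mph = 13.50 m/s.
p = 463.0 kg·m/s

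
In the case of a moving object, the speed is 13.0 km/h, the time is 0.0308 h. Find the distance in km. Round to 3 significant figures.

0.400 km

Solving v = d/t for d: d = v·t.
v = 13.0 km/h = 3.611 m/s; t = 0.0308 h = 110.9 s.
d = 400.4 m
400.4 m × (1 km / 1000 m) = 0.4004 km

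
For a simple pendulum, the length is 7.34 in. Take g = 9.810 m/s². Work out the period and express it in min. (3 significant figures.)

0.0144 min

T is given directly by: T = 2π√(L/g).
L = 7.34 in = 0.1864 m; g = 9.810 m/s².
T = 0.8662 s
0.8662 s × (1 min / 60.00 s) = 0.01444 min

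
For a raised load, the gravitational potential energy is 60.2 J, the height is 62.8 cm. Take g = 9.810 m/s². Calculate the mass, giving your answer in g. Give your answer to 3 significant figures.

Solving PE = m·g·h for m: m = PE/(g·h).
PE = 60.2 J; h = 62.8 cm = 0.6280 m; g = 9.810 m/s².
m = 9.772 kg
9.772 kg × (1 g / 0.001000 kg) = 9772 g

9770 g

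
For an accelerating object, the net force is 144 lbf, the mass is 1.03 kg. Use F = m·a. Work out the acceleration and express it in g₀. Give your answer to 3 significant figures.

Rearranging F = m·a for a: a = F/m.
F = 144 lbf = 640.5 N; m = 1.03 kg.
a = 621.9 m/s²
621.9 m/s² × (1 g₀ / 9.807 m/s²) = 63.41 g₀

63.4 g₀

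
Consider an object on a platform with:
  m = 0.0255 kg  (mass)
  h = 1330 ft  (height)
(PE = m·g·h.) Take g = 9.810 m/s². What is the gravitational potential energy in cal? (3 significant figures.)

24.2 cal

PE is given directly by: PE = mgh.
m = 0.0255 kg; h = 1330 ft = 405.4 m; g = 9.810 m/s².
PE = 101.4 J  (the unit combination reduces to kg·m²/s² = J)
101.4 J × (1 cal / 4.184 J) = 24.24 cal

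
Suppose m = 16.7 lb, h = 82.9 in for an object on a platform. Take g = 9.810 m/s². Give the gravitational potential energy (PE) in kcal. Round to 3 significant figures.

0.0374 kcal

PE is given directly by: PE = mgh.
m = 16.7 lb = 7.575 kg; h = 82.9 in = 2.106 m; g = 9.810 m/s².
PE = 156.5 J  (the unit combination reduces to kg·m²/s² = J)
156.5 J × (1 kcal / 4184 J) = 0.03740 kcal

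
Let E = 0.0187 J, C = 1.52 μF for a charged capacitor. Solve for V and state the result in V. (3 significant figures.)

Rearranging: V = √(2E/C).
E = 0.0187 J; C = 1.52 μF = 1.520×10^-6 F.
V = 156.9 V  (the unit combination reduces to kg·m²/(A·s³) = V)

157 V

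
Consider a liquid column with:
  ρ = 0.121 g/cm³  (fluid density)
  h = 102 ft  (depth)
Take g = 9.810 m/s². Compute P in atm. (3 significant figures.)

Directly: P = ρgh.
ρ = 0.121 g/cm³ = 121.0 kg/m³; h = 102 ft = 31.09 m; g = 9.810 m/s².
P = 36904 Pa  (the unit combination reduces to kg/(m·s²) = Pa)
36904 Pa × (1 atm / 1.013×10^5 Pa) = 0.3642 atm

0.364 atm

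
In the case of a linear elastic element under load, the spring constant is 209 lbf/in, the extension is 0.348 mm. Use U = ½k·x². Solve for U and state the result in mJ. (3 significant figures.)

Directly: U = ½kx².
k = 209 lbf/in = 36602 N/m; x = 0.348 mm = 3.480×10^-4 m.
U = 0.002216 J
0.002216 J × (1 mJ / 0.001000 J) = 2.216 mJ

2.22 mJ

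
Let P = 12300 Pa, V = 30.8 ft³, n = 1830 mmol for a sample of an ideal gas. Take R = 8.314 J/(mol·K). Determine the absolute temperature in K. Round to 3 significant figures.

705 K

From the ideal-gas law: T = PV/(nR).
P = 12300 Pa; V = 30.8 ft³ = 0.8722 m³; n = 1830 mmol = 1.830 mol; R = 8.314 J/(mol·K).
T = 705.1 K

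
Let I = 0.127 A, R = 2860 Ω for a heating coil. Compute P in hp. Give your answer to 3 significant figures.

0.0619 hp

Directly: P = I²R.
I = 0.127 A; R = 2860 Ω.
P = 46.13 W  (the unit combination reduces to kg·m²/s³ = W)
46.13 W × (1 hp / 745.7 W) = 0.06186 hp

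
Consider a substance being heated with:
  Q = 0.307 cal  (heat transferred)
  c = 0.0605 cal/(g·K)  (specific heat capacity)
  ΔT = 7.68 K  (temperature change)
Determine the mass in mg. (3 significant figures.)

661 mg

Rearranging: m = Q/(c·ΔT).
Q = 0.307 cal = 1.284 J; c = 0.0605 cal/(g·K) = 253.1 J/(kg·K); ΔT = 7.68 K.
m = 6.607×10^-4 kg
6.607×10^-4 kg × (1 mg / 1.000×10^-6 kg) = 660.7 mg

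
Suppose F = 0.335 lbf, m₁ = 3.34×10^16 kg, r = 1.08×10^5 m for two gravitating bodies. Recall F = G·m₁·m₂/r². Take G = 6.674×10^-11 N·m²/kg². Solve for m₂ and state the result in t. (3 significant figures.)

From Newton's law of gravitation: m₂ = F·r²/(G·m₁).
F = 0.335 lbf = 1.490 N; m₁ = 3.34×10^16 kg; r = 1.08×10^5 m; G = 6.674×10^-11 N·m²/kg².
m₂ = 7797 kg
7797 kg × (1 t / 1000 kg) = 7.797 t

7.80 t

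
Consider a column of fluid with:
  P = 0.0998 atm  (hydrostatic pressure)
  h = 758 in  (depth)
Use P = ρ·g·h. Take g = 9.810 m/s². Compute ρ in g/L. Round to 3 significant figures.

53.5 g/L

Rearranging P = ρ·g·h for ρ: ρ = P/(g·h).
P = 0.0998 atm = 10112 Pa; h = 758 in = 19.25 m; g = 9.810 m/s².
ρ = 53.54 kg/m³
Since 1 g/L = 1 kg/m³, 53.54 g/L.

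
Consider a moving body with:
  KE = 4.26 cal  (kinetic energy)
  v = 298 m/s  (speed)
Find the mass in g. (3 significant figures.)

Rearranging KE = ½mv² for m: m = 2·KE/v².
KE = 4.26 cal = 17.82 J; v = 298 m/s.
m = 4.014×10^-4 kg
4.014×10^-4 kg × (1 g / 0.001000 kg) = 0.4014 g

0.401 g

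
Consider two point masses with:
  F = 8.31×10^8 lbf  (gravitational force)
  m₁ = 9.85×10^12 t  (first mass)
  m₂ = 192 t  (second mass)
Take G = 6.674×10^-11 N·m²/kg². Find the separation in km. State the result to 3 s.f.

0.00584 km

Solving F = G·m₁·m₂/r² for r: r = √(G·m₁m₂/F).
F = 8.31×10^8 lbf = 3.696×10^9 N; m₁ = 9.85×10^12 t = 9.850×10^15 kg; m₂ = 192 t = 1.920×10^5 kg; G = 6.674×10^-11 N·m²/kg².
r = 5.843 m
5.843 m × (1 km / 1000 m) = 0.005843 km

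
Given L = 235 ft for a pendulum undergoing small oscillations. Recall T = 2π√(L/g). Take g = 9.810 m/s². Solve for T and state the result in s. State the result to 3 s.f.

Directly: T = 2π√(L/g).
L = 235 ft = 71.63 m; g = 9.810 m/s².
T = 16.98 s

17.0 s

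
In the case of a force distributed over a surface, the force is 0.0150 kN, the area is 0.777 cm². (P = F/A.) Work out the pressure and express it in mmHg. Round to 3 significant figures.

Directly: P = F/A.
F = 0.0150 kN = 15.00 N; A = 0.777 cm² = 7.770×10^-5 m².
P = 1.931×10^5 Pa
1.931×10^5 Pa × (1 mmHg / 133.3 Pa) = 1448 mmHg

1450 mmHg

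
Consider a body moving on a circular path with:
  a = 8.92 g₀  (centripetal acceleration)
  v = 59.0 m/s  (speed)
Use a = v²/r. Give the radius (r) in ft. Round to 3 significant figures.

131 ft

Solving a = v²/r for r: r = v²/a.
a = 8.92 g₀ = 87.48 m/s²; v = 59.0 m/s.
r = 39.79 m
39.79 m × (1 ft / 0.3048 m) = 130.6 ft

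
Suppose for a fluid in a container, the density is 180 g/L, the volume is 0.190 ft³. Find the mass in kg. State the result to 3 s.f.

Rearranging ρ = m/V for m: m = ρV.
ρ = 180 g/L = 180.0 kg/m³; V = 0.190 ft³ = 0.005380 m³.
m = 0.9684 kg

0.968 kg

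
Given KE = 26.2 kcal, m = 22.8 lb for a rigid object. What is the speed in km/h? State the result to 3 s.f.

Rearranging: v = √(2·KE/m).
KE = 26.2 kcal = 1.096×10^5 J; m = 22.8 lb = 10.34 kg.
v = 145.6 m/s
145.6 m/s × (1 km/h / 0.2778 m/s) = 524.2 km/h

524 km/h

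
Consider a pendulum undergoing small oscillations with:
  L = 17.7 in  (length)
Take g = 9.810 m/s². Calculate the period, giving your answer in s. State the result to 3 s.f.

Directly: T = 2π√(L/g).
L = 17.7 in = 0.4496 m; g = 9.810 m/s².
T = 1.345 s

1.35 s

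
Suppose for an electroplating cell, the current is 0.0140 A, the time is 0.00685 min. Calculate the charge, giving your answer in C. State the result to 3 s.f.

0.00575 C

Directly: q = It.
I = 0.0140 A; t = 0.00685 min = 0.4110 s.
q = 0.005754 C  (the unit combination reduces to A·s = C)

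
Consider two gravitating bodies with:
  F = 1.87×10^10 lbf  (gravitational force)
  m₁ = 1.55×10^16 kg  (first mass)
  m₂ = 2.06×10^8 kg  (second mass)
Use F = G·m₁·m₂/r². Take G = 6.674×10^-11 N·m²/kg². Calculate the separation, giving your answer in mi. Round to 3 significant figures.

From Newton's law of gravitation: r = √(G·m₁m₂/F).
F = 1.87×10^10 lbf = 8.318×10^10 N; m₁ = 1.55×10^16 kg; m₂ = 2.06×10^8 kg; G = 6.674×10^-11 N·m²/kg².
r = 50.61 m
50.61 m × (1 mi / 1609 m) = 0.03145 mi

0.0315 mi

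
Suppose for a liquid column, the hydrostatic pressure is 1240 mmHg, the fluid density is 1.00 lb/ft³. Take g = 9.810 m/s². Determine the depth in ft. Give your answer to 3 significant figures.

3450 ft

Rearranging P = ρ·g·h for h: h = P/(ρ·g).
P = 1240 mmHg = 1.653×10^5 Pa; ρ = 1.00 lb/ft³ = 16.02 kg/m³; g = 9.810 m/s².
h = 1052 m
1052 m × (1 ft / 0.3048 m) = 3452 ft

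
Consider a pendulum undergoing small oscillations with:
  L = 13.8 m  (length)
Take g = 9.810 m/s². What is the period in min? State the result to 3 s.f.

T is given directly by: T = 2π√(L/g).
L = 13.8 m; g = 9.810 m/s².
T = 7.452 s
7.452 s × (1 min / 60.00 s) = 0.1242 min

0.124 min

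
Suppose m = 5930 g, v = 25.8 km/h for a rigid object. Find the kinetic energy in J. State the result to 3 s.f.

152 J

KE is given directly by: KE = ½mv².
m = 5930 g = 5.930 kg; v = 25.8 km/h = 7.167 m/s.
KE = 152.3 J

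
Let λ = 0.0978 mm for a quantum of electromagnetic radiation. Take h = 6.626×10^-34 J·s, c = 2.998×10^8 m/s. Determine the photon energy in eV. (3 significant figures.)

0.0127 eV

Directly: E = hc/λ.
λ = 0.0978 mm = 9.780×10^-5 m; h = 6.626×10^-34 J·s; c = 2.998×10^8 m/s.
E = 2.031×10^-21 J  (the unit combination reduces to kg·m²/s² = J)
2.031×10^-21 J × (1 eV / 1.602×10^-19 J) = 0.01268 eV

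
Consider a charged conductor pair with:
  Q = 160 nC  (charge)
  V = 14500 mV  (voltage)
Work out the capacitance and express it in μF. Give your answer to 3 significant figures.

Directly: C = Q/V.
Q = 160 nC = 1.600×10^-7 C; V = 14500 mV = 14.50 V.
C = 1.103×10^-8 F
1.103×10^-8 F × (1 μF / 1.000×10^-6 F) = 0.01103 μF

0.0110 μF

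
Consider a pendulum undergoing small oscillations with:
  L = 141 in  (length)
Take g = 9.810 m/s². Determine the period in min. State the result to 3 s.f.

0.0633 min

T is given directly by: T = 2π√(L/g).
L = 141 in = 3.581 m; g = 9.810 m/s².
T = 3.796 s
3.796 s × (1 min / 60.00 s) = 0.06327 min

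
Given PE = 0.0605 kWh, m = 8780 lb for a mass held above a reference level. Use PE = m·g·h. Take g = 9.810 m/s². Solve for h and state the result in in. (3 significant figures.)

219 in

Solving PE = m·g·h for h: h = PE/(m·g).
PE = 0.0605 kWh = 2.178×10^5 J; m = 8780 lb = 3983 kg; g = 9.810 m/s².
h = 5.575 m
5.575 m × (1 in / 0.02540 m) = 219.5 in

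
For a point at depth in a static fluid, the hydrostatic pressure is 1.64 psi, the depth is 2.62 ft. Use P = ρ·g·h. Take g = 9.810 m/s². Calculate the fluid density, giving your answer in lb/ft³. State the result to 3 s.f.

90.1 lb/ft³

Solving P = ρ·g·h for ρ: ρ = P/(g·h).
P = 1.64 psi = 11307 Pa; h = 2.62 ft = 0.7986 m; g = 9.810 m/s².
ρ = 1443 kg/m³
1443 kg/m³ × (1 lb/ft³ / 16.02 kg/m³) = 90.11 lb/ft³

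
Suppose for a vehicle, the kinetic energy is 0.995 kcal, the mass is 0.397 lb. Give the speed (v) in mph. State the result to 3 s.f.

481 mph

Rearranging KE = ½mv² for v: v = √(2·KE/m).
KE = 0.995 kcal = 4163 J; m = 0.397 lb = 0.1801 kg.
v = 215.0 m/s
215.0 m/s × (1 mph / 0.4470 m/s) = 481.0 mph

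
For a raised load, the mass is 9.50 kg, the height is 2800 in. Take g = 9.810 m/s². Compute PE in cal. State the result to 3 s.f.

Directly: PE = mgh.
m = 9.50 kg; h = 2800 in = 71.12 m; g = 9.810 m/s².
PE = 6628 J  (the unit combination reduces to kg·m²/s² = J)
6628 J × (1 cal / 4.184 J) = 1584 cal

1580 cal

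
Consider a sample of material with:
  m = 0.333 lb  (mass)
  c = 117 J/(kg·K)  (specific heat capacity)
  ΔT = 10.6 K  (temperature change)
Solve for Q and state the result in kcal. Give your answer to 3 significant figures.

0.0448 kcal

Directly: Q = mcΔT.
m = 0.333 lb = 0.1510 kg; c = 117 J/(kg·K); ΔT = 10.6 K.
Q = 187.3 J  (the unit combination reduces to kg·m²/s² = J)
187.3 J × (1 kcal / 4184 J) = 0.04477 kcal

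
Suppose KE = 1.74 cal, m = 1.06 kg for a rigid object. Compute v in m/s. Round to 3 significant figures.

3.71 m/s

Solving KE = ½mv² for v: v = √(2·KE/m).
KE = 1.74 cal = 7.280 J; m = 1.06 kg.
v = 3.706 m/s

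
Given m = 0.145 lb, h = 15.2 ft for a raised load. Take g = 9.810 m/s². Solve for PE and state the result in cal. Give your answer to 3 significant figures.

PE is given directly by: PE = mgh.
m = 0.145 lb = 0.06577 kg; h = 15.2 ft = 4.633 m; g = 9.810 m/s².
PE = 2.989 J
2.989 J × (1 cal / 4.184 J) = 0.7144 cal

0.714 cal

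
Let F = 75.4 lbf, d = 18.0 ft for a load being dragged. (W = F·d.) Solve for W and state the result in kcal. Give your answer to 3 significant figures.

0.440 kcal

W is given directly by: W = F·d.
F = 75.4 lbf = 335.4 N; d = 18.0 ft = 5.486 m.
W = 1840 J
1840 J × (1 kcal / 4184 J) = 0.4398 kcal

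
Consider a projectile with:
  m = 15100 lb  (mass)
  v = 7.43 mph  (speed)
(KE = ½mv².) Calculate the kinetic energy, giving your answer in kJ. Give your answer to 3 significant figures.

37.8 kJ

Directly: KE = ½mv².
m = 15100 lb = 6849 kg; v = 7.43 mph = 3.322 m/s.
KE = 37782 J  (the unit combination reduces to kg·m²/s² = J)
37782 J × (1 kJ / 1000 J) = 37.78 kJ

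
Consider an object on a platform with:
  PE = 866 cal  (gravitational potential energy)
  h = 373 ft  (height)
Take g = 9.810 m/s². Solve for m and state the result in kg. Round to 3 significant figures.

3.25 kg

Rearranging PE = m·g·h for m: m = PE/(g·h).
PE = 866 cal = 3623 J; h = 373 ft = 113.7 m; g = 9.810 m/s².
m = 3.249 kg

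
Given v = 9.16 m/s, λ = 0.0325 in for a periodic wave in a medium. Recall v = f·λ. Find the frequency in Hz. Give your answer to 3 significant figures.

11100 Hz

Rearranging: f = v/λ.
v = 9.16 m/s; λ = 0.0325 in = 8.255×10^-4 m.
f = 11096 Hz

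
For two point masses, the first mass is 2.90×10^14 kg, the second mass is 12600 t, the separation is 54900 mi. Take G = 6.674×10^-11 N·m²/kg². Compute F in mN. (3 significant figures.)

0.0312 mN

Directly: F = Gm₁m₂/r².
m₁ = 2.90×10^14 kg; m₂ = 12600 t = 1.260×10^7 kg; r = 54900 mi = 8.835×10^7 m; G = 6.674×10^-11 N·m²/kg².
F = 3.124×10^-5 N
3.124×10^-5 N × (1 mN / 0.001000 N) = 0.03124 mN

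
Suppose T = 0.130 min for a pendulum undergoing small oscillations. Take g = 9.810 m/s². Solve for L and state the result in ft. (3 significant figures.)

Rearranging: L = g·(T/2π)².
T = 0.130 min = 7.800 s; g = 9.810 m/s².
L = 15.12 m
15.12 m × (1 ft / 0.3048 m) = 49.60 ft

49.6 ft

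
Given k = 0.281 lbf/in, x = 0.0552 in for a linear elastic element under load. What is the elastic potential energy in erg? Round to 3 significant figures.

U is given directly by: U = ½kx².
k = 0.281 lbf/in = 49.21 N/m; x = 0.0552 in = 0.001402 m.
U = 4.837×10^-5 J  (the unit combination reduces to kg·m²/s² = J)
4.837×10^-5 J × (1 erg / 1.000×10^-7 J) = 483.7 erg

484 erg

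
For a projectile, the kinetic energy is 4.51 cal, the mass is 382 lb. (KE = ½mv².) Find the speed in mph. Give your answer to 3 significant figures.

Rearranging: v = √(2·KE/m).
KE = 4.51 cal = 18.87 J; m = 382 lb = 173.3 kg.
v = 0.4667 m/s
0.4667 m/s × (1 mph / 0.4470 m/s) = 1.044 mph

1.04 mph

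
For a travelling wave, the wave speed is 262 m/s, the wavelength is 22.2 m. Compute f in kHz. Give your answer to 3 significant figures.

0.0118 kHz

Rearranging: f = v/λ.
v = 262 m/s; λ = 22.2 m.
f = 11.80 Hz
11.80 Hz × (1 kHz / 1000 Hz) = 0.01180 kHz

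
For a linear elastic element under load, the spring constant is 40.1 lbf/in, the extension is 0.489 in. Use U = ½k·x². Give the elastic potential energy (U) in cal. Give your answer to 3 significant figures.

0.129 cal

U is given directly by: U = ½kx².
k = 40.1 lbf/in = 7023 N/m; x = 0.489 in = 0.01242 m.
U = 0.5417 J
0.5417 J × (1 cal / 4.184 J) = 0.1295 cal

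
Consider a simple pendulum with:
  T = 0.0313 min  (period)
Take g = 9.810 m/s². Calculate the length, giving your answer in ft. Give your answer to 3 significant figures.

2.88 ft

Solving T = 2π√(L/g) for L: L = g·(T/2π)².
T = 0.0313 min = 1.878 s; g = 9.810 m/s².
L = 0.8764 m
0.8764 m × (1 ft / 0.3048 m) = 2.875 ft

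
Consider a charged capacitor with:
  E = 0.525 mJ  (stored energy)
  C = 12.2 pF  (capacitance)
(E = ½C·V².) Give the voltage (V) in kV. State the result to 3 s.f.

Solving E = ½C·V² for V: V = √(2E/C).
E = 0.525 mJ = 5.250×10^-4 J; C = 12.2 pF = 1.220×10^-11 F.
V = 9277 V
9277 V × (1 kV / 1000 V) = 9.277 kV

9.28 kV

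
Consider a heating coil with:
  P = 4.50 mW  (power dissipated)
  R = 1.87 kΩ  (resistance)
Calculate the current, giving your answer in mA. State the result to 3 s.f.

Solving P = I²R for I: I = √(P/R).
P = 4.50 mW = 0.004500 W; R = 1.87 kΩ = 1870 Ω.
I = 0.001551 A
0.001551 A × (1 mA / 0.001000 A) = 1.551 mA

1.55 mA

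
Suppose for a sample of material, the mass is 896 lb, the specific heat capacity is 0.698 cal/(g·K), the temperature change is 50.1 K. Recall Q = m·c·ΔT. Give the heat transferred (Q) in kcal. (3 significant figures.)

14200 kcal

Q is given directly by: Q = mcΔT.
m = 896 lb = 406.4 kg; c = 0.698 cal/(g·K) = 2920 J/(kg·K); ΔT = 50.1 K.
Q = 5.946×10^7 J  (the unit combination reduces to kg·m²/s² = J)
5.946×10^7 J × (1 kcal / 4184 J) = 14212 kcal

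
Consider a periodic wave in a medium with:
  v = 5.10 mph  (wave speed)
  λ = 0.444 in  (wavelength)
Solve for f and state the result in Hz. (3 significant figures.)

202 Hz

Rearranging v = f·λ for f: f = v/λ.
v = 5.10 mph = 2.280 m/s; λ = 0.444 in = 0.01128 m.
f = 202.2 Hz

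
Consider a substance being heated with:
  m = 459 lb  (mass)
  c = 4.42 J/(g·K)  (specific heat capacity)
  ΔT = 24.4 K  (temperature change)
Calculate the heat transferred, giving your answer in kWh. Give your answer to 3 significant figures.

Q is given directly by: Q = mcΔT.
m = 459 lb = 208.2 kg; c = 4.42 J/(g·K) = 4420 J/(kg·K); ΔT = 24.4 K.
Q = 2.245×10^7 J
2.245×10^7 J × (1 kWh / 3.600×10^6 J) = 6.237 kWh

6.24 kWh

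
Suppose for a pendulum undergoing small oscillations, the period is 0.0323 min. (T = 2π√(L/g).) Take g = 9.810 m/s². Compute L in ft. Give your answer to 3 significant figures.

Rearranging T = 2π√(L/g) for L: L = g·(T/2π)².
T = 0.0323 min = 1.938 s; g = 9.810 m/s².
L = 0.9333 m
0.9333 m × (1 ft / 0.3048 m) = 3.062 ft

3.06 ft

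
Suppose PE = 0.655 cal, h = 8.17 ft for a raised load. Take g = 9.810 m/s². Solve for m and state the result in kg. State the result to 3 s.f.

0.112 kg

Rearranging: m = PE/(g·h).
PE = 0.655 cal = 2.741 J; h = 8.17 ft = 2.490 m; g = 9.810 m/s².
m = 0.1122 kg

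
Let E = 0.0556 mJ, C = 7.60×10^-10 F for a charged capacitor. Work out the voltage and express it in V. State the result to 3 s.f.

383 V

Solving E = ½C·V² for V: V = √(2E/C).
E = 0.0556 mJ = 5.560×10^-5 J; C = 7.60×10^-10 F.
V = 382.5 V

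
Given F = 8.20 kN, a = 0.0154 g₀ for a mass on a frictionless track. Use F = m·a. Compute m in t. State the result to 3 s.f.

54.3 t

From Newton's second law: m = F/a.
F = 8.20 kN = 8200 N; a = 0.0154 g₀ = 0.1510 m/s².
m = 54297 kg
54297 kg × (1 t / 1000 kg) = 54.30 t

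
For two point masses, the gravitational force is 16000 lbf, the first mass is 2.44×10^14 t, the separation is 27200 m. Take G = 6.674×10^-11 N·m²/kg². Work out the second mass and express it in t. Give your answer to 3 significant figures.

Rearranging F = G·m₁·m₂/r² for m₂: m₂ = F·r²/(G·m₁).
F = 16000 lbf = 71172 N; m₁ = 2.44×10^14 t = 2.440×10^17 kg; r = 27200 m; G = 6.674×10^-11 N·m²/kg².
m₂ = 3.233×10^6 kg
3.233×10^6 kg × (1 t / 1000 kg) = 3233 t

3230 t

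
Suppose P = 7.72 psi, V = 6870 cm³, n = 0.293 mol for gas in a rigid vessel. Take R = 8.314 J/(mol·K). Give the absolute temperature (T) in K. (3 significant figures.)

150 K

From the ideal-gas law: T = PV/(nR).
P = 7.72 psi = 53228 Pa; V = 6870 cm³ = 0.006870 m³; n = 0.293 mol; R = 8.314 J/(mol·K).
T = 150.1 K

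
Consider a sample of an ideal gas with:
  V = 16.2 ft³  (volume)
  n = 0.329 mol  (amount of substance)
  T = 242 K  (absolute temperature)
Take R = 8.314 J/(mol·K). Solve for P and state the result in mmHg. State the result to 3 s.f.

10.8 mmHg

P is given directly by: P = nRT/V.
V = 16.2 ft³ = 0.4587 m³; n = 0.329 mol; T = 242 K; R = 8.314 J/(mol·K).
P = 1443 Pa  (the unit combination reduces to kg/(m·s²) = Pa)
1443 Pa × (1 mmHg / 133.3 Pa) = 10.82 mmHg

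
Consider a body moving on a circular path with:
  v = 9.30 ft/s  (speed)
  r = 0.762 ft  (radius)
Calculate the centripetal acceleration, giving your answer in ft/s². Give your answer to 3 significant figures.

a is given directly by: a = v²/r.
v = 9.30 ft/s = 2.835 m/s; r = 0.762 ft = 0.2323 m.
a = 34.60 m/s²
34.60 m/s² × (1 ft/s² / 0.3048 m/s²) = 113.5 ft/s²

114 ft/s²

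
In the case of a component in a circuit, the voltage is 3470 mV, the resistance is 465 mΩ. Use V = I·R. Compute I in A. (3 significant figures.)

7.46 A

Rearranging: I = V/R.
V = 3470 mV = 3.470 V; R = 465 mΩ = 0.4650 Ω.
I = 7.462 A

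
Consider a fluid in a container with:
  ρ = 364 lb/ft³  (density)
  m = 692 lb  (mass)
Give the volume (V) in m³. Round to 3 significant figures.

0.0538 m³

Solving ρ = m/V for V: V = m/ρ.
ρ = 364 lb/ft³ = 5831 kg/m³; m = 692 lb = 313.9 kg.
V = 0.05383 m³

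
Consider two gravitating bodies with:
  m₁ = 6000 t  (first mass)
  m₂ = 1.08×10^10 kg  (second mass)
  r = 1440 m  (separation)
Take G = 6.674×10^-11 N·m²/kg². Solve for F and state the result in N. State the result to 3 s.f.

From Newton's law of gravitation: F = Gm₁m₂/r².
m₁ = 6000 t = 6.000×10^6 kg; m₂ = 1.08×10^10 kg; r = 1440 m; G = 6.674×10^-11 N·m²/kg².
F = 2.086 N

2.09 N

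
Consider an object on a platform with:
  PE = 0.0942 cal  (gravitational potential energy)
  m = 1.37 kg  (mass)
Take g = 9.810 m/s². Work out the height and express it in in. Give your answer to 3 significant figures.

1.15 in

Solving PE = m·g·h for h: h = PE/(m·g).
PE = 0.0942 cal = 0.3941 J; m = 1.37 kg; g = 9.810 m/s².
h = 0.02933 m
0.02933 m × (1 in / 0.02540 m) = 1.155 in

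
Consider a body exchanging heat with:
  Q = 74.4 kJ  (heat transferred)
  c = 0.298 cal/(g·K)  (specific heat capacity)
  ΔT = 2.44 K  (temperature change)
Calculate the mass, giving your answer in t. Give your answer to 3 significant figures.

0.0245 t

Rearranging Q = m·c·ΔT for m: m = Q/(c·ΔT).
Q = 74.4 kJ = 74400 J; c = 0.298 cal/(g·K) = 1247 J/(kg·K); ΔT = 2.44 K.
m = 24.46 kg
24.46 kg × (1 t / 1000 kg) = 0.02446 t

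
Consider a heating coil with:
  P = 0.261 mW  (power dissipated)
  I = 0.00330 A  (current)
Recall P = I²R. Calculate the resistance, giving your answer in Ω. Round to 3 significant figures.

24.0 Ω

Rearranging: R = P/I².
P = 0.261 mW = 2.610×10^-4 W; I = 0.00330 A.
R = 23.97 Ω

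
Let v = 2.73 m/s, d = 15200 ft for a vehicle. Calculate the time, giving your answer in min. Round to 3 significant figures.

Rearranging: t = d/v.
v = 2.73 m/s; d = 15200 ft = 4633 m.
t = 1697 s
1697 s × (1 min / 60.00 s) = 28.28 min

28.3 min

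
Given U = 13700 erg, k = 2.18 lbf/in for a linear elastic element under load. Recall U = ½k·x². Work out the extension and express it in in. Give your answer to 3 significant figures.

Solving U = ½k·x² for x: x = √(2U/k).
U = 13700 erg = 0.001370 J; k = 2.18 lbf/in = 381.8 N/m.
x = 0.002679 m
0.002679 m × (1 in / 0.02540 m) = 0.1055 in

0.105 in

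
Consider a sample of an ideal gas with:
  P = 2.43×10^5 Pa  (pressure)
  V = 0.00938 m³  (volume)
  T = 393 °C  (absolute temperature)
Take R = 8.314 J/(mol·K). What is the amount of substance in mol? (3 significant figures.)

0.412 mol

Rearranging PV = nRT for n: n = PV/(RT).
P = 2.43×10^5 Pa; V = 0.00938 m³; T = 393 °C = 666.1 K; R = 8.314 J/(mol·K).
n = 0.4116 mol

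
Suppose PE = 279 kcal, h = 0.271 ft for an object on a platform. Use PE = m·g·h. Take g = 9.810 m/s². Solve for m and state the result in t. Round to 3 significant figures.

1440 t

Rearranging: m = PE/(g·h).
PE = 279 kcal = 1.167×10^6 J; h = 0.271 ft = 0.08260 m; g = 9.810 m/s².
m = 1.441×10^6 kg
1.441×10^6 kg × (1 t / 1000 kg) = 1441 t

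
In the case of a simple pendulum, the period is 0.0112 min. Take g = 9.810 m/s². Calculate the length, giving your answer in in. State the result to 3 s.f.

4.42 in

Rearranging T = 2π√(L/g) for L: L = g·(T/2π)².
T = 0.0112 min = 0.6720 s; g = 9.810 m/s².
L = 0.1122 m
0.1122 m × (1 in / 0.02540 m) = 4.418 in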